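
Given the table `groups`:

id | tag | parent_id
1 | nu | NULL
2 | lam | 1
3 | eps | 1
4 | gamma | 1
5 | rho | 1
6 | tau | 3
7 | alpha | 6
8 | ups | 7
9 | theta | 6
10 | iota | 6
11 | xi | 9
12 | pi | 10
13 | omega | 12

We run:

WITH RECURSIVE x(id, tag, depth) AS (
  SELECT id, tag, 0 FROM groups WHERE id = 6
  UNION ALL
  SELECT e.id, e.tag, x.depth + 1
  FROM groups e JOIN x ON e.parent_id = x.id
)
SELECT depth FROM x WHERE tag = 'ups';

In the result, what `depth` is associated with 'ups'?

2

Base: id=6 (tau) at depth 0.
Iteration 1: rows with parent_id in {6} -> alpha (id 7, depth 1), theta (id 9, depth 1), iota (id 10, depth 1).
Iteration 2: rows with parent_id in {7,9,10} -> ups (id 8, depth 2), xi (id 11, depth 2), pi (id 12, depth 2).
Iteration 3: rows with parent_id in {8,11,12} -> omega (id 13, depth 3).
Iteration 4: no rows with parent_id in {13}; recursion stops.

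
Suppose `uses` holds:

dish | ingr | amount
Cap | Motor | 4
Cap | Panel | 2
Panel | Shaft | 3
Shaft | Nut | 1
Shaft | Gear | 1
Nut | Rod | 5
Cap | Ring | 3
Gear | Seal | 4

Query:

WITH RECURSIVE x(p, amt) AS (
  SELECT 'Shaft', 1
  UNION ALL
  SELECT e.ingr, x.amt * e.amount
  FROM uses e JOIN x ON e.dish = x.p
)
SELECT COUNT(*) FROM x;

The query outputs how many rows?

5

Base: (Shaft, amt=1).
Iteration 1: components of {Shaft} -> Gear = 1*1 = 1, Nut = 1*1 = 1.
Iteration 2: components of {Gear,Nut} -> Rod = 1*5 = 5, Seal = 1*4 = 4.
Iteration 3: no further components; recursion stops.
Total rows emitted: 5.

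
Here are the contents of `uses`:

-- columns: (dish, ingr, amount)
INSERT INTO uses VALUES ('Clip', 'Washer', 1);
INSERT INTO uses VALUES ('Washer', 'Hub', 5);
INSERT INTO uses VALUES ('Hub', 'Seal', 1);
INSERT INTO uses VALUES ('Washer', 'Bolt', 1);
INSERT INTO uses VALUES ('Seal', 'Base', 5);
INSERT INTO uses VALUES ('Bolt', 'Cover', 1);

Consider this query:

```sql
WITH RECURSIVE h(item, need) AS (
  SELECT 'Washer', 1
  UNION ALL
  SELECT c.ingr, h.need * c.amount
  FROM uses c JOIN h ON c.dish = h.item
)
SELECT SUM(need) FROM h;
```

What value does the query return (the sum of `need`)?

Base: (Washer, need=1).
Iteration 1: components of {Washer} -> Bolt = 1*1 = 1, Hub = 1*5 = 5.
Iteration 2: components of {Bolt,Hub} -> Cover = 1*1 = 1, Seal = 5*1 = 5.
Iteration 3: components of {Cover,Seal} -> Base = 5*5 = 25.
Iteration 4: no further components; recursion stops.
SUM(need) = 1 + 5 + 1 + 5 + 1 + 25 = 38.

38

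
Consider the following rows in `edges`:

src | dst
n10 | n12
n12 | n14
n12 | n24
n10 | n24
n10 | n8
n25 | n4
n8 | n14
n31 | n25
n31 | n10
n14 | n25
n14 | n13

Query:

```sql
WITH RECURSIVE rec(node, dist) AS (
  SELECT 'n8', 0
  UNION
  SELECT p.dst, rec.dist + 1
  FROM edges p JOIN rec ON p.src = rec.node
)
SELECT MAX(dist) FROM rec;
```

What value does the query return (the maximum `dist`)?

3

Base: (n8, dist=0).
Iteration 1: edges from {n8} -> (n14, dist=1).
Iteration 2: edges from {n14} -> (n13, dist=2), (n25, dist=2).
Iteration 3: edges from {n13,n25} -> (n4, dist=3).
Iteration 4: no outgoing edges from {n4}; recursion stops.
dist values: 0, 1, 2, 2, 3; the maximum is 3.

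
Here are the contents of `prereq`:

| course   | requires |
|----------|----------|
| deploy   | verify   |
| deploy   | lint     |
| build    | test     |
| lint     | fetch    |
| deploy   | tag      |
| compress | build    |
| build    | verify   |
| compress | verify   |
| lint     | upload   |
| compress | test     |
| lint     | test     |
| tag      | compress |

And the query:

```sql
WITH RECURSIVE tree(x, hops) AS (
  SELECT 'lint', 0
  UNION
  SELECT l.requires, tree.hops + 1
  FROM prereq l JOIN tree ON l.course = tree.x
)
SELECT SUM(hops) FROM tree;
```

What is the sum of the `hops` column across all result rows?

Base: (lint, hops=0).
Iteration 1: edges from {lint} -> (fetch, hops=1), (test, hops=1), (upload, hops=1).
Iteration 2: no outgoing edges from {fetch,test,upload}; recursion stops.
SUM(hops) = 0 + 1 + 1 + 1 = 3.

3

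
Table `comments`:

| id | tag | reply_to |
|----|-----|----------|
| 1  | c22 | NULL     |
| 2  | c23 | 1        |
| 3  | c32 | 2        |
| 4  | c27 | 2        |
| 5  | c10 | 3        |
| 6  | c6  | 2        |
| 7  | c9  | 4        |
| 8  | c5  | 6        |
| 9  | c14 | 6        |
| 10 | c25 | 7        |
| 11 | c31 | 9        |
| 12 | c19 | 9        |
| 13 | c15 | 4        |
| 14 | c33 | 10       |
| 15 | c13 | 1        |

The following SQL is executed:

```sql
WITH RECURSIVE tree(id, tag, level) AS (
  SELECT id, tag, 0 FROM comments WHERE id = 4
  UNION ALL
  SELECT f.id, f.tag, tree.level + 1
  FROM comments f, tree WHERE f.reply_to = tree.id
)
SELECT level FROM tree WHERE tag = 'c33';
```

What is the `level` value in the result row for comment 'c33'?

3

Base: id=4 (c27) at level 0.
Iteration 1: rows with reply_to in {4} -> c9 (id 7, level 1), c15 (id 13, level 1).
Iteration 2: rows with reply_to in {7,13} -> c25 (id 10, level 2).
Iteration 3: rows with reply_to in {10} -> c33 (id 14, level 3).
Iteration 4: no rows with reply_to in {14}; recursion stops.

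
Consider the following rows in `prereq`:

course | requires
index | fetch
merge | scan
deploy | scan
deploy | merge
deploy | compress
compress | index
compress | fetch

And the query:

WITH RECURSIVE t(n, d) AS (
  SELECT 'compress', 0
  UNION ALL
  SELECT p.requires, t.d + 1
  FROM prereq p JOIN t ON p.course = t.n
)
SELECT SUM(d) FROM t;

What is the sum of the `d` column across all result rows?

4

Base: (compress, d=0).
Iteration 1: edges from {compress} -> (fetch, d=1), (index, d=1).
Iteration 2: edges from {fetch,index} -> (fetch, d=2).
Iteration 3: no outgoing edges from {fetch}; recursion stops.
SUM(d) = 0 + 1 + 1 + 2 = 4.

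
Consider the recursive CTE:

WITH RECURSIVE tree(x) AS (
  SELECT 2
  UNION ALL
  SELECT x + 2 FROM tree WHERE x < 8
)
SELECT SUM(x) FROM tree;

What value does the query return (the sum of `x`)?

20

Base: x=2.
Iteration 1: 2 < 8 holds -> x = 2 + 2 = 4.
Iteration 2: 4 < 8 holds -> x = 4 + 2 = 6.
Iteration 3: 6 < 8 holds -> x = 6 + 2 = 8.
Iteration 4: 8 < 8 fails; recursion stops.
SUM(x) = 2 + 4 + 6 + 8 = 20.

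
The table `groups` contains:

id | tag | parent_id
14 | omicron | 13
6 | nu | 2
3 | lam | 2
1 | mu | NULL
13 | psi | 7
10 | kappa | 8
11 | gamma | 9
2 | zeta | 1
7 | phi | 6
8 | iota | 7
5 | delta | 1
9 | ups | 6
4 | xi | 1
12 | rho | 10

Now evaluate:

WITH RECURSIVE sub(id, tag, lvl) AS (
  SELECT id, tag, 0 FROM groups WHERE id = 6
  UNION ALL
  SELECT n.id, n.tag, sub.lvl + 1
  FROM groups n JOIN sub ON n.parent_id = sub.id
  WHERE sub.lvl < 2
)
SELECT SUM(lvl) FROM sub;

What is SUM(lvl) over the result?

8

Base: id=6 (nu) at lvl 0.
Iteration 1: rows with parent_id in {6} -> phi (id 7, lvl 1), ups (id 9, lvl 1).
Iteration 2: rows with parent_id in {7,9} -> iota (id 8, lvl 2), gamma (id 11, lvl 2), psi (id 13, lvl 2).
Iteration 3: lvl < 2 fails for all current rows; recursion stops.
SUM(lvl) = 0 + 1 + 1 + 2 + 2 + 2 = 8.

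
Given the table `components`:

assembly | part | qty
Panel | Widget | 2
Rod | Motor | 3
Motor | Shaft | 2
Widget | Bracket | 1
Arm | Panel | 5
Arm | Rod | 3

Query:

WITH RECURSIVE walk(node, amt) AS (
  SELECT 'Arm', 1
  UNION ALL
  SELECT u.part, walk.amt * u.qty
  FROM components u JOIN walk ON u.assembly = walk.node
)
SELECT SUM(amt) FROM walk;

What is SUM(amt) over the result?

Base: (Arm, amt=1).
Iteration 1: components of {Arm} -> Panel = 1*5 = 5, Rod = 1*3 = 3.
Iteration 2: components of {Panel,Rod} -> Motor = 3*3 = 9, Widget = 5*2 = 10.
Iteration 3: components of {Motor,Widget} -> Bracket = 10*1 = 10, Shaft = 9*2 = 18.
Iteration 4: no further components; recursion stops.
SUM(amt) = 1 + 3 + 5 + 9 + 10 + 18 + 10 = 56.

56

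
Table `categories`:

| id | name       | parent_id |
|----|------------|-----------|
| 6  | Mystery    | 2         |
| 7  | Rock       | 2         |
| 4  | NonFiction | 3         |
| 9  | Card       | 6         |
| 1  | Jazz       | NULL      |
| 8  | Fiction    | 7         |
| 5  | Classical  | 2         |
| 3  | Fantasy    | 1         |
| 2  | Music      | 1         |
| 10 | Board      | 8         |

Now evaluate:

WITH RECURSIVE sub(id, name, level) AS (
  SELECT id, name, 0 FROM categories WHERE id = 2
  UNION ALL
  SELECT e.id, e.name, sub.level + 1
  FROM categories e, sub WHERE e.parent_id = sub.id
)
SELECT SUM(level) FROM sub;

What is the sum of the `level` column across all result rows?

Base: id=2 (Music) at level 0.
Iteration 1: rows with parent_id in {2} -> Classical (id 5, level 1), Mystery (id 6, level 1), Rock (id 7, level 1).
Iteration 2: rows with parent_id in {5,6,7} -> Fiction (id 8, level 2), Card (id 9, level 2).
Iteration 3: rows with parent_id in {8,9} -> Board (id 10, level 3).
Iteration 4: no rows with parent_id in {10}; recursion stops.
SUM(level) = 0 + 1 + 1 + 1 + 2 + 2 + 3 = 10.

10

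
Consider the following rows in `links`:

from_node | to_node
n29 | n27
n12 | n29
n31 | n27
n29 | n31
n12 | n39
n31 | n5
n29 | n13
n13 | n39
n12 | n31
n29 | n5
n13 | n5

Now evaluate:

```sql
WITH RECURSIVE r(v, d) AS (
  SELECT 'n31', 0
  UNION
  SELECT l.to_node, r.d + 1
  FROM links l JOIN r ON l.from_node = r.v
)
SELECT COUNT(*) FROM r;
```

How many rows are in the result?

Base: (n31, d=0).
Iteration 1: edges from {n31} -> (n27, d=1), (n5, d=1).
Iteration 2: no outgoing edges from {n27,n5}; recursion stops.
Total rows emitted: 3.

3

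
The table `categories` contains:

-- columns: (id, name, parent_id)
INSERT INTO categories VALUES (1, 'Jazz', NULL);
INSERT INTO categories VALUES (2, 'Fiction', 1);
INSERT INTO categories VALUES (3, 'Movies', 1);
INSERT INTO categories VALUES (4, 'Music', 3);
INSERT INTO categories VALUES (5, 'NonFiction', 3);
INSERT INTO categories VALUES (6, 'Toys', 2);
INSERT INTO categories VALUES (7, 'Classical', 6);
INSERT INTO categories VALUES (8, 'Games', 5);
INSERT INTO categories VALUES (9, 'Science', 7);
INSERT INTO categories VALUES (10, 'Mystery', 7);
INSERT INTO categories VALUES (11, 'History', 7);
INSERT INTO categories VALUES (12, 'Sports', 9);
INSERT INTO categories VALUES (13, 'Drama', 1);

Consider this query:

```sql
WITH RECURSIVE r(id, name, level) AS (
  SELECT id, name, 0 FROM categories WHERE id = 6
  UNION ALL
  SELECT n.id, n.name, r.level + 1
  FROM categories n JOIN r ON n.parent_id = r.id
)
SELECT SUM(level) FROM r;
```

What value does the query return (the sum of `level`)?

10

Base: id=6 (Toys) at level 0.
Iteration 1: rows with parent_id in {6} -> Classical (id 7, level 1).
Iteration 2: rows with parent_id in {7} -> Science (id 9, level 2), Mystery (id 10, level 2), History (id 11, level 2).
Iteration 3: rows with parent_id in {9,10,11} -> Sports (id 12, level 3).
Iteration 4: no rows with parent_id in {12}; recursion stops.
SUM(level) = 0 + 1 + 2 + 2 + 2 + 3 = 10.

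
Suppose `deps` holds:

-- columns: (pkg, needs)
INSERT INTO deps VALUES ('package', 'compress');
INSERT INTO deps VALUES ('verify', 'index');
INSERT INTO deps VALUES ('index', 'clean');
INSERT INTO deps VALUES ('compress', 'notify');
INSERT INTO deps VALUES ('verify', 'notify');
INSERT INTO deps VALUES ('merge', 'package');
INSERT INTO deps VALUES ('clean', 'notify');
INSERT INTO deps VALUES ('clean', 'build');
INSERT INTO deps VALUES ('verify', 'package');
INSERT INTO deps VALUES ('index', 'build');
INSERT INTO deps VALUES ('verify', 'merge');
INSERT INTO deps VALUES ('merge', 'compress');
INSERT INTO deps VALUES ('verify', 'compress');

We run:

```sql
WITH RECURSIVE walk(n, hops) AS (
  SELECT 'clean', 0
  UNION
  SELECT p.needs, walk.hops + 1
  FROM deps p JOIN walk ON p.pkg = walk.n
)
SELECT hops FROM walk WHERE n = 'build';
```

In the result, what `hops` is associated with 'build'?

1

Base: (clean, hops=0).
Iteration 1: edges from {clean} -> (build, hops=1), (notify, hops=1).
Iteration 2: no outgoing edges from {build,notify}; recursion stops.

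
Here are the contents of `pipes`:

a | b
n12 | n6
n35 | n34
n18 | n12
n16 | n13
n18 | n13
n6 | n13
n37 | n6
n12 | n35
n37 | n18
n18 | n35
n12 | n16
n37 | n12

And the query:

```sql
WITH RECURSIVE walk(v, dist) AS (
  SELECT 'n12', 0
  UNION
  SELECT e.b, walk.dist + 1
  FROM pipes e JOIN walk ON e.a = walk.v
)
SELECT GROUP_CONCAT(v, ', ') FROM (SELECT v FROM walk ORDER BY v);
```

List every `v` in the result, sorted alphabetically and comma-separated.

Base: (n12, dist=0).
Iteration 1: edges from {n12} -> (n16, dist=1), (n35, dist=1), (n6, dist=1).
Iteration 2: edges from {n16,n35,n6} -> (n13, dist=2), (n34, dist=2). [UNION drops 1 duplicate row(s)]
Iteration 3: no outgoing edges from {n13,n34}; recursion stops.

n12, n13, n16, n34, n35, n6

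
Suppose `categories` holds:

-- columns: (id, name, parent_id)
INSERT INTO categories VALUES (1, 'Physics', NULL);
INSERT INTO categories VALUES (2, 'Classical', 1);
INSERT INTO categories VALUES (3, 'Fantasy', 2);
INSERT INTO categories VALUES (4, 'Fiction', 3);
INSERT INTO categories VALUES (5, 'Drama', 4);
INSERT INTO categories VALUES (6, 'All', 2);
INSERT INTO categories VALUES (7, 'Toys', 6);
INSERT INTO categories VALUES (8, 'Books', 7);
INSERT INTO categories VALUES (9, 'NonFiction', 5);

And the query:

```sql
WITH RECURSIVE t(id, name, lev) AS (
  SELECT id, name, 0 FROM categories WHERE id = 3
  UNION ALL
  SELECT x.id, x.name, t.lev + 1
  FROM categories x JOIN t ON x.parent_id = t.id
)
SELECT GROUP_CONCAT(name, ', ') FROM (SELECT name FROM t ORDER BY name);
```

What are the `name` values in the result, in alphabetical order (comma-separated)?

Base: id=3 (Fantasy) at lev 0.
Iteration 1: rows with parent_id in {3} -> Fiction (id 4, lev 1).
Iteration 2: rows with parent_id in {4} -> Drama (id 5, lev 2).
Iteration 3: rows with parent_id in {5} -> NonFiction (id 9, lev 3).
Iteration 4: no rows with parent_id in {9}; recursion stops.

Drama, Fantasy, Fiction, NonFiction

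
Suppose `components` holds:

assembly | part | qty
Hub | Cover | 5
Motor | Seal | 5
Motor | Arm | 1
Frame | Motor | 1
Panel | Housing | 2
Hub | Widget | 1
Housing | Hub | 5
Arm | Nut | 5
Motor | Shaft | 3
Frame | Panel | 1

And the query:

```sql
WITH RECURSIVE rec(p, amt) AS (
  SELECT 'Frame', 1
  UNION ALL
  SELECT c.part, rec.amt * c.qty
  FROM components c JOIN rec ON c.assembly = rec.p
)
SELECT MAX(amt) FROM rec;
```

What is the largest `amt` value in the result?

Base: (Frame, amt=1).
Iteration 1: components of {Frame} -> Motor = 1*1 = 1, Panel = 1*1 = 1.
Iteration 2: components of {Motor,Panel} -> Arm = 1*1 = 1, Housing = 1*2 = 2, Seal = 1*5 = 5, Shaft = 1*3 = 3.
Iteration 3: components of {Arm,Housing,Seal,Shaft} -> Hub = 2*5 = 10, Nut = 1*5 = 5.
Iteration 4: components of {Hub,Nut} -> Cover = 10*5 = 50, Widget = 10*1 = 10.
Iteration 5: no further components; recursion stops.
amt values: 1, 1, 1, 2, 1, 5, 3, 10, 5, 50, 10; the maximum is 50.

50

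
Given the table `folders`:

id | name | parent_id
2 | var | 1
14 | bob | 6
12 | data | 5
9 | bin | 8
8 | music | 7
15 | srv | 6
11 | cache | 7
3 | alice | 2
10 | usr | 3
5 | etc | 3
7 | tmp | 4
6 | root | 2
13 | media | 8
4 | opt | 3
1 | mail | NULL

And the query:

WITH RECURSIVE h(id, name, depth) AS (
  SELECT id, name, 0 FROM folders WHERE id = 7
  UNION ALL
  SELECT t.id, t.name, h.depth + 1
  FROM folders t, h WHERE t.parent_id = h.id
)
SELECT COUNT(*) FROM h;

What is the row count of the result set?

5

Base: id=7 (tmp) at depth 0.
Iteration 1: rows with parent_id in {7} -> music (id 8, depth 1), cache (id 11, depth 1).
Iteration 2: rows with parent_id in {8,11} -> bin (id 9, depth 2), media (id 13, depth 2).
Iteration 3: no rows with parent_id in {9,13}; recursion stops.
Total rows emitted: 5.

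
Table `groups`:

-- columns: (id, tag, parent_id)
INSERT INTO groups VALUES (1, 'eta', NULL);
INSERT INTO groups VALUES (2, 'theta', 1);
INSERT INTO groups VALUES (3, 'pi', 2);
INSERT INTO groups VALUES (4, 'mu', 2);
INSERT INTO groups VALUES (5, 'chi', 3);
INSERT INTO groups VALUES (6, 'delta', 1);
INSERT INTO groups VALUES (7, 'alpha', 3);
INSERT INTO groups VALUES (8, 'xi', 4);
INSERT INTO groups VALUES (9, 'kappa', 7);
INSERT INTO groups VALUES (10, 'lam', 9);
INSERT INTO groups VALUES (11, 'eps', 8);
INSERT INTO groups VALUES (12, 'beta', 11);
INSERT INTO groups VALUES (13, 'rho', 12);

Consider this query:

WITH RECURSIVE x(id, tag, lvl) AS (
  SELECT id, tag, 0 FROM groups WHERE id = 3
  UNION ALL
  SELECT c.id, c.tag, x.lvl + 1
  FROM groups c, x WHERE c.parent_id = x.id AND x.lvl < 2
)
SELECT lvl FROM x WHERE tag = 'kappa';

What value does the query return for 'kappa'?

2

Base: id=3 (pi) at lvl 0.
Iteration 1: rows with parent_id in {3} -> chi (id 5, lvl 1), alpha (id 7, lvl 1).
Iteration 2: rows with parent_id in {5,7} -> kappa (id 9, lvl 2).
Iteration 3: lvl < 2 fails for all current rows; recursion stops.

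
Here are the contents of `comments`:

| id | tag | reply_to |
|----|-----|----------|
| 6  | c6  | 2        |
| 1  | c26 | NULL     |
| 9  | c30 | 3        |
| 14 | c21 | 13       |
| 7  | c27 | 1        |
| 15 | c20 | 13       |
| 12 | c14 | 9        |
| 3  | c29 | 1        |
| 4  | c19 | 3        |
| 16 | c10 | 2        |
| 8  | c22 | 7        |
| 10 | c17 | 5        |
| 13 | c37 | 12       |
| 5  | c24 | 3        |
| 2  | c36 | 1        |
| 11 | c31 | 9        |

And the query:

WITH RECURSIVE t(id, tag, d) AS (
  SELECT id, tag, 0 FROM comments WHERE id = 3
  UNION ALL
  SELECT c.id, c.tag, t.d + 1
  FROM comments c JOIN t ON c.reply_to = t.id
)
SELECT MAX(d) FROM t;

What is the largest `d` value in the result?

4

Base: id=3 (c29) at d 0.
Iteration 1: rows with reply_to in {3} -> c19 (id 4, d 1), c24 (id 5, d 1), c30 (id 9, d 1).
Iteration 2: rows with reply_to in {4,5,9} -> c17 (id 10, d 2), c31 (id 11, d 2), c14 (id 12, d 2).
Iteration 3: rows with reply_to in {10,11,12} -> c37 (id 13, d 3).
Iteration 4: rows with reply_to in {13} -> c21 (id 14, d 4), c20 (id 15, d 4).
Iteration 5: no rows with reply_to in {14,15}; recursion stops.
d values: 0, 1, 1, 1, 2, 2, 2, 3, 4, 4; the maximum is 4.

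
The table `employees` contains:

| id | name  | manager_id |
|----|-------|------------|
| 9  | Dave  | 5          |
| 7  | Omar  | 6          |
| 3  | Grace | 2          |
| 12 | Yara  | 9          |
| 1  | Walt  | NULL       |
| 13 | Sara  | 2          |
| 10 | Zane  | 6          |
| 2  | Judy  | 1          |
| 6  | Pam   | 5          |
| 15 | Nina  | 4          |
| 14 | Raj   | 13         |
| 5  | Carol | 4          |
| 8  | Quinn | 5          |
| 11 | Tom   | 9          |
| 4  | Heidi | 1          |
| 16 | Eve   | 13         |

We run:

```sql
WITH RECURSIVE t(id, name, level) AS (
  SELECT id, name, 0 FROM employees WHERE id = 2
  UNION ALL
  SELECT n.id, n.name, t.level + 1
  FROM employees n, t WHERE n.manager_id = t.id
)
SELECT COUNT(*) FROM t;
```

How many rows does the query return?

5

Base: id=2 (Judy) at level 0.
Iteration 1: rows with manager_id in {2} -> Grace (id 3, level 1), Sara (id 13, level 1).
Iteration 2: rows with manager_id in {3,13} -> Raj (id 14, level 2), Eve (id 16, level 2).
Iteration 3: no rows with manager_id in {14,16}; recursion stops.
Total rows emitted: 5.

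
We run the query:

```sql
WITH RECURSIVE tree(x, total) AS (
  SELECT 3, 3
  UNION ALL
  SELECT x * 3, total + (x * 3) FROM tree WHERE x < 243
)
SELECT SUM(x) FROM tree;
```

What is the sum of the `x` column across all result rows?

363

Base: x=3, total=3.
Iteration 1: 3 < 243 holds -> x = 3 * 3 = 9, total = 3 + 9 = 12.
Iteration 2: 9 < 243 holds -> x = 9 * 3 = 27, total = 12 + 27 = 39.
Iteration 3: 27 < 243 holds -> x = 27 * 3 = 81, total = 39 + 81 = 120.
Iteration 4: 81 < 243 holds -> x = 81 * 3 = 243, total = 120 + 243 = 363.
Iteration 5: 243 < 243 fails; recursion stops.
SUM(x) = 3 + 9 + 27 + 81 + 243 = 363.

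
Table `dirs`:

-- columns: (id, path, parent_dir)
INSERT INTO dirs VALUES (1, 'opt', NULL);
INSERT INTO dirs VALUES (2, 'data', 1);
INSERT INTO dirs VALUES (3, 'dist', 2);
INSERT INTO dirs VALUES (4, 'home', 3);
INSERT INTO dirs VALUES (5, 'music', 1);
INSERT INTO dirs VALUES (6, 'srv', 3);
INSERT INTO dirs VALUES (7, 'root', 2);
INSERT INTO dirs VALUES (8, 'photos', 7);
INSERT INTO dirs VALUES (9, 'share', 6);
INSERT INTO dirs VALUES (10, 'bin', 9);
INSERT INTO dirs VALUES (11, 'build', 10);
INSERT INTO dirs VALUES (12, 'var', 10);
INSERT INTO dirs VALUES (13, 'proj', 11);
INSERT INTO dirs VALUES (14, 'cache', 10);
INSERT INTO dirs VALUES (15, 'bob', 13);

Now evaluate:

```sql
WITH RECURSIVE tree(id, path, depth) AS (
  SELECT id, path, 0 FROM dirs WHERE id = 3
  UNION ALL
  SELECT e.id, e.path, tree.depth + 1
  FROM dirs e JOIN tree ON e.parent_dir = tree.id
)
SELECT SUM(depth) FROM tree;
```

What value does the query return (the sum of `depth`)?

30

Base: id=3 (dist) at depth 0.
Iteration 1: rows with parent_dir in {3} -> home (id 4, depth 1), srv (id 6, depth 1).
Iteration 2: rows with parent_dir in {4,6} -> share (id 9, depth 2).
Iteration 3: rows with parent_dir in {9} -> bin (id 10, depth 3).
Iteration 4: rows with parent_dir in {10} -> build (id 11, depth 4), var (id 12, depth 4), cache (id 14, depth 4).
Iteration 5: rows with parent_dir in {11,12,14} -> proj (id 13, depth 5).
Iteration 6: rows with parent_dir in {13} -> bob (id 15, depth 6).
Iteration 7: no rows with parent_dir in {15}; recursion stops.
SUM(depth) = 0 + 1 + 1 + 2 + 3 + 4 + 4 + 4 + 5 + 6 = 30.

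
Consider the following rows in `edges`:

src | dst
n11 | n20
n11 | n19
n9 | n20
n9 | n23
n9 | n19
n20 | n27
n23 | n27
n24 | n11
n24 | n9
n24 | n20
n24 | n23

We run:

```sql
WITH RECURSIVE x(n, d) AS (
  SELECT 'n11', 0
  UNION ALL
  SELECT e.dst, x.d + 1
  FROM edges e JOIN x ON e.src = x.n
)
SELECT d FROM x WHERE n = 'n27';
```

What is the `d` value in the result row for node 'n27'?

2

Base: (n11, d=0).
Iteration 1: edges from {n11} -> (n19, d=1), (n20, d=1).
Iteration 2: edges from {n19,n20} -> (n27, d=2).
Iteration 3: no outgoing edges from {n27}; recursion stops.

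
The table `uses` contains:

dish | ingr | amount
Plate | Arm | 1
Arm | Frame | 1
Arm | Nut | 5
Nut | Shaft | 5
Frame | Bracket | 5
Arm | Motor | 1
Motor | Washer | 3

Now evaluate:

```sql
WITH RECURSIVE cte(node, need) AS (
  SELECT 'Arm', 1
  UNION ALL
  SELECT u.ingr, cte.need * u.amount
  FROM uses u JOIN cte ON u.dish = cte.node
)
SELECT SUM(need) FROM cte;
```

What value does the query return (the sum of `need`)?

41

Base: (Arm, need=1).
Iteration 1: components of {Arm} -> Frame = 1*1 = 1, Motor = 1*1 = 1, Nut = 1*5 = 5.
Iteration 2: components of {Frame,Motor,Nut} -> Bracket = 1*5 = 5, Shaft = 5*5 = 25, Washer = 1*3 = 3.
Iteration 3: no further components; recursion stops.
SUM(need) = 1 + 1 + 1 + 5 + 3 + 5 + 25 = 41.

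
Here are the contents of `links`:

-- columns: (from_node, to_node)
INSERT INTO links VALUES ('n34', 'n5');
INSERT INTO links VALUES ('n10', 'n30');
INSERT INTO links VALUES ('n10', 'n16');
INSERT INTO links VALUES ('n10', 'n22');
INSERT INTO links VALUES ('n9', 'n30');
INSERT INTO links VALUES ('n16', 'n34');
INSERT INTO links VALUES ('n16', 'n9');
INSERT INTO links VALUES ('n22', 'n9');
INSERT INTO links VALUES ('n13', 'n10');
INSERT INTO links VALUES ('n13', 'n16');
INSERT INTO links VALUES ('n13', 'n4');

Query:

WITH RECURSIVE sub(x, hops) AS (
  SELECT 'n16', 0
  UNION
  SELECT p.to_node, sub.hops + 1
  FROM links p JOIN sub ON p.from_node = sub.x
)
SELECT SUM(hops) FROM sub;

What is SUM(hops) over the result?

Base: (n16, hops=0).
Iteration 1: edges from {n16} -> (n34, hops=1), (n9, hops=1).
Iteration 2: edges from {n34,n9} -> (n30, hops=2), (n5, hops=2).
Iteration 3: no outgoing edges from {n30,n5}; recursion stops.
SUM(hops) = 0 + 1 + 1 + 2 + 2 = 6.

6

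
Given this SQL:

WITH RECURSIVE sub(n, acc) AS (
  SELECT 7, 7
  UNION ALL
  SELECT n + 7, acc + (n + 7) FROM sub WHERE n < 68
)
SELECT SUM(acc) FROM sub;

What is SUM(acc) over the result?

1540

Base: n=7, acc=7.
Iteration 1: 7 < 68 holds -> n = 7 + 7 = 14, acc = 7 + 14 = 21.
Iteration 2: 14 < 68 holds -> n = 14 + 7 = 21, acc = 21 + 21 = 42.
Iteration 3: 21 < 68 holds -> n = 21 + 7 = 28, acc = 42 + 28 = 70.
Iteration 4: 28 < 68 holds -> n = 28 + 7 = 35, acc = 70 + 35 = 105.
Iteration 5: 35 < 68 holds -> n = 35 + 7 = 42, acc = 105 + 42 = 147.
Iteration 6: 42 < 68 holds -> n = 42 + 7 = 49, acc = 147 + 49 = 196.
Iteration 7: 49 < 68 holds -> n = 49 + 7 = 56, acc = 196 + 56 = 252.
Iteration 8: 56 < 68 holds -> n = 56 + 7 = 63, acc = 252 + 63 = 315.
Iteration 9: 63 < 68 holds -> n = 63 + 7 = 70, acc = 315 + 70 = 385.
Iteration 10: 70 < 68 fails; recursion stops.
SUM(acc) = 7 + 21 + 42 + 70 + 105 + 147 + 196 + 252 + 315 + 385 = 1540.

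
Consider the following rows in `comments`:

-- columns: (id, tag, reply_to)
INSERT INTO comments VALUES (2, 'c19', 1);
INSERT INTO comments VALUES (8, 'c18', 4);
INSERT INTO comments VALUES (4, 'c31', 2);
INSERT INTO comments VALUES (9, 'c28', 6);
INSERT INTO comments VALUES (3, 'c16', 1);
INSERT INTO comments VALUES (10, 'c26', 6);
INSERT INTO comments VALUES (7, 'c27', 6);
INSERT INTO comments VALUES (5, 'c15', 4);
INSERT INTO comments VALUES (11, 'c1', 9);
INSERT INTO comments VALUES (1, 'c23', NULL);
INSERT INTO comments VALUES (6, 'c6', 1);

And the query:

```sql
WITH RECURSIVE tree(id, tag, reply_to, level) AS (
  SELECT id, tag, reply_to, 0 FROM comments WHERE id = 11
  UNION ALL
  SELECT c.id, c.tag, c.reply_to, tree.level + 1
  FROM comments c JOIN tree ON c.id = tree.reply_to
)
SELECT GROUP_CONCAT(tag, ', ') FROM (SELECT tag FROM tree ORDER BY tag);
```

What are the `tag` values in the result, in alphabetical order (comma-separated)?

Base: id=11 (c1), reply_to=9, level 0.
Iteration 1: join on id=9 -> c28 (id 9, reply_to=6, level 1).
Iteration 2: join on id=6 -> c6 (id 6, reply_to=1, level 2).
Iteration 3: join on id=1 -> c23 (id 1, reply_to=NULL, level 3).
Iteration 4: reply_to is NULL; no match; recursion stops.

c1, c23, c28, c6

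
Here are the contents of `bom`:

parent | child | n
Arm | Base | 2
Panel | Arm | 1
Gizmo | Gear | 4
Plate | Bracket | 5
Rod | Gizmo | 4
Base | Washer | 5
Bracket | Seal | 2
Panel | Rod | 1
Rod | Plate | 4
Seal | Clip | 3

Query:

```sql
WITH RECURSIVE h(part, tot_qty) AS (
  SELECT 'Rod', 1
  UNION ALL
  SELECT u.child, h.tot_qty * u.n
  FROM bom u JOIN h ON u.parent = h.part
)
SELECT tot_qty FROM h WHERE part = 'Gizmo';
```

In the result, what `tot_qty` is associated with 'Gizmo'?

Base: (Rod, tot_qty=1).
Iteration 1: components of {Rod} -> Gizmo = 1*4 = 4, Plate = 1*4 = 4.
Iteration 2: components of {Gizmo,Plate} -> Bracket = 4*5 = 20, Gear = 4*4 = 16.
Iteration 3: components of {Bracket,Gear} -> Seal = 20*2 = 40.
Iteration 4: components of {Seal} -> Clip = 40*3 = 120.
Iteration 5: no further components; recursion stops.

4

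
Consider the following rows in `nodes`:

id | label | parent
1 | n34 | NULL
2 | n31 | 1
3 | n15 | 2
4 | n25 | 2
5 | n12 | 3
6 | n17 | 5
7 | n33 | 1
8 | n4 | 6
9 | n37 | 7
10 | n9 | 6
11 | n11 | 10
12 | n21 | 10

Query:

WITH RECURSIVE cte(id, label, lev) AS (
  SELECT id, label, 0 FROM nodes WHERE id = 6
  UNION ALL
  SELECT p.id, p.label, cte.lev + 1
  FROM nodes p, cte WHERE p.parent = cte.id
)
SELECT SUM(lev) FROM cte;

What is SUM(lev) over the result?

6

Base: id=6 (n17) at lev 0.
Iteration 1: rows with parent in {6} -> n4 (id 8, lev 1), n9 (id 10, lev 1).
Iteration 2: rows with parent in {8,10} -> n11 (id 11, lev 2), n21 (id 12, lev 2).
Iteration 3: no rows with parent in {11,12}; recursion stops.
SUM(lev) = 0 + 1 + 1 + 2 + 2 = 6.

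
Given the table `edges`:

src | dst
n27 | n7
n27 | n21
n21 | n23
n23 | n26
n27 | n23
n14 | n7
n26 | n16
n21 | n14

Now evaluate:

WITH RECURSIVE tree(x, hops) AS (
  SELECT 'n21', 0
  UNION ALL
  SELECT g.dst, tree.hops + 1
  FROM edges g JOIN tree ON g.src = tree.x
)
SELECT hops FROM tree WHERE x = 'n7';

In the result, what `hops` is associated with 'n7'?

2

Base: (n21, hops=0).
Iteration 1: edges from {n21} -> (n14, hops=1), (n23, hops=1).
Iteration 2: edges from {n14,n23} -> (n26, hops=2), (n7, hops=2).
Iteration 3: edges from {n26,n7} -> (n16, hops=3).
Iteration 4: no outgoing edges from {n16}; recursion stops.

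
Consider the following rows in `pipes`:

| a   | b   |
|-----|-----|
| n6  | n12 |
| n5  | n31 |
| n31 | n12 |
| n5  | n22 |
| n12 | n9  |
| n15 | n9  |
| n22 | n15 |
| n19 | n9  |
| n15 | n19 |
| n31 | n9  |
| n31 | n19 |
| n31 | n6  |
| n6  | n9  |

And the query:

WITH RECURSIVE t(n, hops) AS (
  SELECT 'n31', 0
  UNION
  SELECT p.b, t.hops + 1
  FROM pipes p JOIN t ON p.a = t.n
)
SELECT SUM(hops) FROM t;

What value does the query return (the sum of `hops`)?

11

Base: (n31, hops=0).
Iteration 1: edges from {n31} -> (n12, hops=1), (n19, hops=1), (n6, hops=1), (n9, hops=1).
Iteration 2: edges from {n12,n19,n6,n9} -> (n12, hops=2), (n9, hops=2). [UNION drops 2 duplicate row(s)]
Iteration 3: edges from {n12,n9} -> (n9, hops=3).
Iteration 4: no outgoing edges from {n9}; recursion stops.
SUM(hops) = 0 + 1 + 1 + 1 + 1 + 2 + 2 + 3 = 11.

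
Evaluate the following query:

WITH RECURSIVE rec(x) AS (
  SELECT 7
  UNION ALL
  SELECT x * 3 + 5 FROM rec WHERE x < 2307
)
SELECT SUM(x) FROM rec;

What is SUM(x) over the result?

Base: x=7.
Iteration 1: 7 < 2307 holds -> x = 7 * 3 + 5 = 26.
Iteration 2: 26 < 2307 holds -> x = 26 * 3 + 5 = 83.
Iteration 3: 83 < 2307 holds -> x = 83 * 3 + 5 = 254.
Iteration 4: 254 < 2307 holds -> x = 254 * 3 + 5 = 767.
Iteration 5: 767 < 2307 holds -> x = 767 * 3 + 5 = 2306.
Iteration 6: 2306 < 2307 holds -> x = 2306 * 3 + 5 = 6923.
Iteration 7: 6923 < 2307 fails; recursion stops.
SUM(x) = 7 + 26 + 83 + 254 + 767 + 2306 + 6923 = 10366.

10366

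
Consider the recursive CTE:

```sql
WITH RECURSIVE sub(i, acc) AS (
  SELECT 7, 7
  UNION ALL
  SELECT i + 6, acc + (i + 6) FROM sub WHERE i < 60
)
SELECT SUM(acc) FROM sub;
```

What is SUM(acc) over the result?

1375

Base: i=7, acc=7.
Iteration 1: 7 < 60 holds -> i = 7 + 6 = 13, acc = 7 + 13 = 20.
Iteration 2: 13 < 60 holds -> i = 13 + 6 = 19, acc = 20 + 19 = 39.
Iteration 3: 19 < 60 holds -> i = 19 + 6 = 25, acc = 39 + 25 = 64.
Iteration 4: 25 < 60 holds -> i = 25 + 6 = 31, acc = 64 + 31 = 95.
Iteration 5: 31 < 60 holds -> i = 31 + 6 = 37, acc = 95 + 37 = 132.
Iteration 6: 37 < 60 holds -> i = 37 + 6 = 43, acc = 132 + 43 = 175.
Iteration 7: 43 < 60 holds -> i = 43 + 6 = 49, acc = 175 + 49 = 224.
Iteration 8: 49 < 60 holds -> i = 49 + 6 = 55, acc = 224 + 55 = 279.
Iteration 9: 55 < 60 holds -> i = 55 + 6 = 61, acc = 279 + 61 = 340.
Iteration 10: 61 < 60 fails; recursion stops.
SUM(acc) = 7 + 20 + 39 + 64 + 95 + 132 + 175 + 224 + 279 + 340 = 1375.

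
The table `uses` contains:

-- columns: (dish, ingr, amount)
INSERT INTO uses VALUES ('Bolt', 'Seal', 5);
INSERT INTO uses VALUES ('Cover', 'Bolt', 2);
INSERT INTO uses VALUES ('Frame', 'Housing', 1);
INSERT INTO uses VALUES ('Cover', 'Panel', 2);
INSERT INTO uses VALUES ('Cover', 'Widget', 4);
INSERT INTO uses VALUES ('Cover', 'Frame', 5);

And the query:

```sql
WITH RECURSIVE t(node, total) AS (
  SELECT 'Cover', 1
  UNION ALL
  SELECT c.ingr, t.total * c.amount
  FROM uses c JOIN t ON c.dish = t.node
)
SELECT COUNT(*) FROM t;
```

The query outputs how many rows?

Base: (Cover, total=1).
Iteration 1: components of {Cover} -> Bolt = 1*2 = 2, Frame = 1*5 = 5, Panel = 1*2 = 2, Widget = 1*4 = 4.
Iteration 2: components of {Bolt,Frame,Panel,Widget} -> Housing = 5*1 = 5, Seal = 2*5 = 10.
Iteration 3: no further components; recursion stops.
Total rows emitted: 7.

7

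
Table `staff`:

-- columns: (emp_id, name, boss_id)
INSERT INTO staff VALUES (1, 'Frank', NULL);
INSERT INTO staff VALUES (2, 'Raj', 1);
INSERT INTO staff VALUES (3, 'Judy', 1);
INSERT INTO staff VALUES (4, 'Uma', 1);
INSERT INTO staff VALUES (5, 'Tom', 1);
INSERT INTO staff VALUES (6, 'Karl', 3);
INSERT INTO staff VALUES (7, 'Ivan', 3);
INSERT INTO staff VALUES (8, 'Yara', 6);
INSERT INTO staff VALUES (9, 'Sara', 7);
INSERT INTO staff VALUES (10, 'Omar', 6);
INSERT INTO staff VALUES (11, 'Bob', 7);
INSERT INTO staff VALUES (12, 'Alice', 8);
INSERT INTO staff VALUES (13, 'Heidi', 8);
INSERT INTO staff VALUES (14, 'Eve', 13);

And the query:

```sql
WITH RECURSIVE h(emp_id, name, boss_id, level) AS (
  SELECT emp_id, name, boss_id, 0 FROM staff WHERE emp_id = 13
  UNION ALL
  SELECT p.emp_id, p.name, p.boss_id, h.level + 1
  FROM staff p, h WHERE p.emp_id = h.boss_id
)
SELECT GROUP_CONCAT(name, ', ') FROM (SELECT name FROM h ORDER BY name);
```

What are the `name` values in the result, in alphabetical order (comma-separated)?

Base: emp_id=13 (Heidi), boss_id=8, level 0.
Iteration 1: join on emp_id=8 -> Yara (id 8, boss_id=6, level 1).
Iteration 2: join on emp_id=6 -> Karl (id 6, boss_id=3, level 2).
Iteration 3: join on emp_id=3 -> Judy (id 3, boss_id=1, level 3).
Iteration 4: join on emp_id=1 -> Frank (id 1, boss_id=NULL, level 4).
Iteration 5: boss_id is NULL; no match; recursion stops.

Frank, Heidi, Judy, Karl, Yara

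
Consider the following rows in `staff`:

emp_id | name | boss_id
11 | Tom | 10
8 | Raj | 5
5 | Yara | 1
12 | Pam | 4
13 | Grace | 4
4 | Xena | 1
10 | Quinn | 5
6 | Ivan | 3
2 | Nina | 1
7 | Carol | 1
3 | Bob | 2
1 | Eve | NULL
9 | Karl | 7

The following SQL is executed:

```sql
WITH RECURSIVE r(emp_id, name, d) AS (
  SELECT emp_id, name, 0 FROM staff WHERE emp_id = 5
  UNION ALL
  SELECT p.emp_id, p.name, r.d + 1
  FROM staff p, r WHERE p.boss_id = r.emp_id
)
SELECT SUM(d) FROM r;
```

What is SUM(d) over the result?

Base: emp_id=5 (Yara) at d 0.
Iteration 1: rows with boss_id in {5} -> Raj (id 8, d 1), Quinn (id 10, d 1).
Iteration 2: rows with boss_id in {8,10} -> Tom (id 11, d 2).
Iteration 3: no rows with boss_id in {11}; recursion stops.
SUM(d) = 0 + 1 + 1 + 2 = 4.

4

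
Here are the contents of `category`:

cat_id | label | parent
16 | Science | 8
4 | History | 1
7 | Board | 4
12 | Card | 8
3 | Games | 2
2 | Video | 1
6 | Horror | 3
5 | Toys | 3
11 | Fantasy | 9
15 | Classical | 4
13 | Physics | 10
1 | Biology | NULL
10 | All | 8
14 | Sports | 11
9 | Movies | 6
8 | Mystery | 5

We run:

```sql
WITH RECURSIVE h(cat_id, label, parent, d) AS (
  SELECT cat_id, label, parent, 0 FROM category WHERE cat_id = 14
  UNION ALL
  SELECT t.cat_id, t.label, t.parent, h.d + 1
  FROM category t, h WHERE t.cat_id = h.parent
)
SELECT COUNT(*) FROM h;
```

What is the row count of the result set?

7

Base: cat_id=14 (Sports), parent=11, d 0.
Iteration 1: join on cat_id=11 -> Fantasy (id 11, parent=9, d 1).
Iteration 2: join on cat_id=9 -> Movies (id 9, parent=6, d 2).
Iteration 3: join on cat_id=6 -> Horror (id 6, parent=3, d 3).
Iteration 4: join on cat_id=3 -> Games (id 3, parent=2, d 4).
Iteration 5: join on cat_id=2 -> Video (id 2, parent=1, d 5).
Iteration 6: join on cat_id=1 -> Biology (id 1, parent=NULL, d 6).
Iteration 7: parent is NULL; no match; recursion stops.
Total rows emitted: 7.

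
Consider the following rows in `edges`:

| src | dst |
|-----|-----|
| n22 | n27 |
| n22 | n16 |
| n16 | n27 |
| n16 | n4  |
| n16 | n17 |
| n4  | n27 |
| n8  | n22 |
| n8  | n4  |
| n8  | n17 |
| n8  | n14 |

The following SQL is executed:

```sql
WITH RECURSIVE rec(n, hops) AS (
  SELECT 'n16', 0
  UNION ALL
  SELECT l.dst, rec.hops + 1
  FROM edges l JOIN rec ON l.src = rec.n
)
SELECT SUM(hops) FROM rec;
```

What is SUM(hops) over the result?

5

Base: (n16, hops=0).
Iteration 1: edges from {n16} -> (n17, hops=1), (n27, hops=1), (n4, hops=1).
Iteration 2: edges from {n17,n27,n4} -> (n27, hops=2).
Iteration 3: no outgoing edges from {n27}; recursion stops.
SUM(hops) = 0 + 1 + 1 + 1 + 2 = 5.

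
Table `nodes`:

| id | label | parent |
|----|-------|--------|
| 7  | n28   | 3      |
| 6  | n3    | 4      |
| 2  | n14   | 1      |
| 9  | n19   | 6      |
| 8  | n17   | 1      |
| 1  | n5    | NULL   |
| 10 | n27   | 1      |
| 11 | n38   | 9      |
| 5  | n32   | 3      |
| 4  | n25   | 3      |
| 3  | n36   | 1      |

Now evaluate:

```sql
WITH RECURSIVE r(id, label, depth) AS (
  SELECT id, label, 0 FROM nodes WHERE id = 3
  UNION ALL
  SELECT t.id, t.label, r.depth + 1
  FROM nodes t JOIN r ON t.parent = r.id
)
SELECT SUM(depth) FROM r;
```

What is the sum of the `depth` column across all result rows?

12

Base: id=3 (n36) at depth 0.
Iteration 1: rows with parent in {3} -> n25 (id 4, depth 1), n32 (id 5, depth 1), n28 (id 7, depth 1).
Iteration 2: rows with parent in {4,5,7} -> n3 (id 6, depth 2).
Iteration 3: rows with parent in {6} -> n19 (id 9, depth 3).
Iteration 4: rows with parent in {9} -> n38 (id 11, depth 4).
Iteration 5: no rows with parent in {11}; recursion stops.
SUM(depth) = 0 + 1 + 1 + 1 + 2 + 3 + 4 = 12.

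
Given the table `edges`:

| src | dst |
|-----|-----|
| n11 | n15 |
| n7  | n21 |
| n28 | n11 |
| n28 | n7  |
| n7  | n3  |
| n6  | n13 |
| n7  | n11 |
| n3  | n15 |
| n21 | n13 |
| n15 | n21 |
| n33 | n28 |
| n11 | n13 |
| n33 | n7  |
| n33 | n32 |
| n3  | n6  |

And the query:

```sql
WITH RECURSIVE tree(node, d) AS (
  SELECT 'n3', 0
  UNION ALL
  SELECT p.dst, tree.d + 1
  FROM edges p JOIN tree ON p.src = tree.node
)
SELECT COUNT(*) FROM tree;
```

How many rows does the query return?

Base: (n3, d=0).
Iteration 1: edges from {n3} -> (n15, d=1), (n6, d=1).
Iteration 2: edges from {n15,n6} -> (n13, d=2), (n21, d=2).
Iteration 3: edges from {n13,n21} -> (n13, d=3).
Iteration 4: no outgoing edges from {n13}; recursion stops.
Total rows emitted: 6.

6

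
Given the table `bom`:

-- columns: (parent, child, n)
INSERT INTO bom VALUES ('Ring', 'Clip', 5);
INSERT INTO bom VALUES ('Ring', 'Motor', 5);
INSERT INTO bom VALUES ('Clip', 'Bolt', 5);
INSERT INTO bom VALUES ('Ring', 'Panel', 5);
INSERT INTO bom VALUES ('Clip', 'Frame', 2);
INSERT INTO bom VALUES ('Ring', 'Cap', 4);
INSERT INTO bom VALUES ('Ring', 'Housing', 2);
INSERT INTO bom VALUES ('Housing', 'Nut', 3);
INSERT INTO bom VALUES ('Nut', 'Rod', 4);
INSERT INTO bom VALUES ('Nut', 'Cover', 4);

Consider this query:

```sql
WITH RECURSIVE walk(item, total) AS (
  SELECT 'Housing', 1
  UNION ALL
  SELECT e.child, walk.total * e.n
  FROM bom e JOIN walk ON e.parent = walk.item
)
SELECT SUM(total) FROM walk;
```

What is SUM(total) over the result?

28

Base: (Housing, total=1).
Iteration 1: components of {Housing} -> Nut = 1*3 = 3.
Iteration 2: components of {Nut} -> Cover = 3*4 = 12, Rod = 3*4 = 12.
Iteration 3: no further components; recursion stops.
SUM(total) = 1 + 3 + 12 + 12 = 28.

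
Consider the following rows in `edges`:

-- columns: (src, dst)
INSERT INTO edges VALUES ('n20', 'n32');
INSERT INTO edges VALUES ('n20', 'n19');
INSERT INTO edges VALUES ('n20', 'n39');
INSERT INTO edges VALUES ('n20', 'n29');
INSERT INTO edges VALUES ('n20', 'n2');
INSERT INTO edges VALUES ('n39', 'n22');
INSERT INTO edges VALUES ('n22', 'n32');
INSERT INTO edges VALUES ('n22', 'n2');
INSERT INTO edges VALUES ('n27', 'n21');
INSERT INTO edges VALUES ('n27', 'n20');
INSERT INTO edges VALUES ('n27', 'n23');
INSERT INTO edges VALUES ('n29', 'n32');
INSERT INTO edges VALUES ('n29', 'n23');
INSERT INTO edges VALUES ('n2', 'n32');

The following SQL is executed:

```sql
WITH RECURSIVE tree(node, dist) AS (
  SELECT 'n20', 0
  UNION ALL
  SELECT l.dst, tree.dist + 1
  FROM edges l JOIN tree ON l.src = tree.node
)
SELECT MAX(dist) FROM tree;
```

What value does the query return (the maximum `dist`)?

Base: (n20, dist=0).
Iteration 1: edges from {n20} -> (n19, dist=1), (n2, dist=1), (n29, dist=1), (n32, dist=1), (n39, dist=1).
Iteration 2: edges from {n19,n2,n29,n32,n39} -> (n22, dist=2), (n23, dist=2), (n32, dist=2) x2. [UNION ALL keeps all 4 new rows, including repeats]
Iteration 3: edges from {n22,n23,n32} -> (n2, dist=3), (n32, dist=3).
Iteration 4: edges from {n2,n32} -> (n32, dist=4).
Iteration 5: no outgoing edges from {n32}; recursion stops.
dist values: 0, 1, 1, 1, 1, 1, 2, 2, 2, 2, 3, 3, 4; the maximum is 4.

4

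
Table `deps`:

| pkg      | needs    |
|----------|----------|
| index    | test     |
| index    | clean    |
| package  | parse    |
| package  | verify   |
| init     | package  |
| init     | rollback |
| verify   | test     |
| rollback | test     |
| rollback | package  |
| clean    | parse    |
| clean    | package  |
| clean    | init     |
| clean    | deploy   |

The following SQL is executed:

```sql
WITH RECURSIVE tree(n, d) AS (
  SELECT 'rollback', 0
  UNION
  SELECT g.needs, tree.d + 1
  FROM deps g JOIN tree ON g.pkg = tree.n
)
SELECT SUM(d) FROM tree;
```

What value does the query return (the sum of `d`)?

9

Base: (rollback, d=0).
Iteration 1: edges from {rollback} -> (package, d=1), (test, d=1).
Iteration 2: edges from {package,test} -> (parse, d=2), (verify, d=2).
Iteration 3: edges from {parse,verify} -> (test, d=3).
Iteration 4: no outgoing edges from {test}; recursion stops.
SUM(d) = 0 + 1 + 1 + 2 + 2 + 3 = 9.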